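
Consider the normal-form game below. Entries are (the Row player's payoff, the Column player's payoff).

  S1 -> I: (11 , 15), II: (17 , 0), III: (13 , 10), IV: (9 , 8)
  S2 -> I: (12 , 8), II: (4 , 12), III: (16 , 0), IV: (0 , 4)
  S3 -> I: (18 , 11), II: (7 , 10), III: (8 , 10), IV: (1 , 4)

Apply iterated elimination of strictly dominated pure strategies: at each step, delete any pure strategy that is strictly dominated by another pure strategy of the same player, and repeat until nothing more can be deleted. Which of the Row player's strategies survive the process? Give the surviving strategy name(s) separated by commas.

S3

For the Column player, I strictly dominates III on the remaining rows (S1: 15>10, S2: 8>0, S3: 11>10); eliminate III.
The Row player's strategy S2 is strictly dominated by S3 (I: 18>12, II: 7>4, IV: 1>0) and is removed.
For the Column player, I strictly dominates II on the remaining rows (S1: 15>0, S3: 11>10); eliminate II.
For the Column player, I strictly dominates IV on the remaining rows (S1: 15>8, S3: 11>4); eliminate IV.
For the Row player, S3 strictly dominates S1 on the remaining columns (I: 18>11); eliminate S1.
Among the remaining strategies, none is strictly dominated by another pure strategy of the same player, so the elimination stops.
Surviving strategies — the Row player: {S3}; the Column player: {I}.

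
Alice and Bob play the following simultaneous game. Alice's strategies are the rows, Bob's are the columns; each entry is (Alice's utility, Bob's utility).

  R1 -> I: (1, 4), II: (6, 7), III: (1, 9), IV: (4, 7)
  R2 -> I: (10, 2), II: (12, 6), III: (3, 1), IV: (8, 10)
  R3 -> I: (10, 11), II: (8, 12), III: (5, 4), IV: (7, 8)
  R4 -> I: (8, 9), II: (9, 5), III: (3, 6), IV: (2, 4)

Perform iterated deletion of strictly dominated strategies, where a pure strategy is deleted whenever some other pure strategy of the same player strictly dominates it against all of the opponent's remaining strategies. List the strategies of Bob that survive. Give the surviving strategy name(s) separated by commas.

IV

For Alice, R2 strictly dominates R1 on the remaining columns (I: 10>1, II: 12>6, III: 3>1, IV: 8>4); eliminate R1.
Column III is eliminated: I beats it against every remaining row (R2: 2>1, R3: 11>4, R4: 9>6).
For Alice, R2 strictly dominates R4 on the remaining columns (I: 10>8, II: 12>9, IV: 8>2); eliminate R4.
Column I is eliminated: II beats it against every remaining row (R2: 6>2, R3: 12>11).
Alice's strategy R3 is strictly dominated by R2 (II: 12>8, IV: 8>7) and is removed.
For Bob, IV strictly dominates II on the remaining rows (R2: 10>6); eliminate II.
Among the remaining strategies, none is strictly dominated by another pure strategy of the same player, so the elimination stops.
Surviving strategies — Alice: {R2}; Bob: {IV}.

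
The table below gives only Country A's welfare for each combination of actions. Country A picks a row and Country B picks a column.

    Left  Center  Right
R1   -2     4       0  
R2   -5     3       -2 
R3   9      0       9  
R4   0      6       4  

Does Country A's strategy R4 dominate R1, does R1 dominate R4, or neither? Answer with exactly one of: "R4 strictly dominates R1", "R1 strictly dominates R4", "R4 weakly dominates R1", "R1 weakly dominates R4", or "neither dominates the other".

R4's payoffs vs R1's, by Country B's action — Left: 0>-2, Center: 6>4, Right: 4>0.
R4 gives a strictly higher payoff against each choice by Country B, so R4 strictly dominates R1.

R4 strictly dominates R1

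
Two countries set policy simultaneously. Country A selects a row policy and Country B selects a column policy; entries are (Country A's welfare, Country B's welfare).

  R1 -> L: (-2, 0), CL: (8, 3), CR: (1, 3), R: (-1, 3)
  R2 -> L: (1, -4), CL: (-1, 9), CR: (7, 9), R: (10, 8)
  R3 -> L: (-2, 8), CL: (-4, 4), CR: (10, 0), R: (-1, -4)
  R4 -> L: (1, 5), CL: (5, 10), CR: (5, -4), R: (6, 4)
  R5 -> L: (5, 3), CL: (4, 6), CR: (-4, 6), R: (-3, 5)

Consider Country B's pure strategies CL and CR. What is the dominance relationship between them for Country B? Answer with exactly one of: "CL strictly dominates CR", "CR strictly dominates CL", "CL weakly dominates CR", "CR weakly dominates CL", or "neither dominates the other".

CL's payoffs vs CR's, by Country A's action — R1: 3=3, R2: 9=9, R3: 4>0, R4: 10>-4, R5: 6=6.
CL is at least as good everywhere and strictly better somewhere (tied only at R1, R2, R5), so CL weakly but not strictly dominates CR.

CL weakly dominates CR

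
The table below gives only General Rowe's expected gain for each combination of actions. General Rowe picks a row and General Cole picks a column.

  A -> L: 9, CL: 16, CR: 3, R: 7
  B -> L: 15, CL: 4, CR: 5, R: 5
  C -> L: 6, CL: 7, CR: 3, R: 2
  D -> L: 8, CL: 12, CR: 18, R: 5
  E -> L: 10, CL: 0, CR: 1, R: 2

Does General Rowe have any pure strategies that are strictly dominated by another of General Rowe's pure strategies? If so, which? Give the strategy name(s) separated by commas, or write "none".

Nothing dominates A: B at CL (16>4); C at L (9>6); D at L (9>8); E at CL (16>0).
Nothing dominates B: A at L (15>9); C at L (15>6); D at L (15>8); E at L (15>10).
D strictly dominates C — L: 8>6, CL: 12>7, CR: 18>3, R: 5>2.
Nothing dominates D: A at CR (18>3); B at CL (12>4); C at L (8>6); E at CL (12>0).
B strictly dominates E — L: 15>10, CL: 4>0, CR: 5>1, R: 5>2.

C, E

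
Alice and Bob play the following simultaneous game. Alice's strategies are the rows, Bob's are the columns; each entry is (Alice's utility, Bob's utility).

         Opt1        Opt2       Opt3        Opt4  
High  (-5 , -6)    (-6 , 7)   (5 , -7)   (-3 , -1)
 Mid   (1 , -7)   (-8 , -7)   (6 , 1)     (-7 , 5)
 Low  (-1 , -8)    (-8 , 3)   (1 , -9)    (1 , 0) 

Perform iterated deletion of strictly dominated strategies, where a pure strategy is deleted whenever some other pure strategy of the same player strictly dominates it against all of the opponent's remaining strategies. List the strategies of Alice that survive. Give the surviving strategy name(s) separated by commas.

Bob's strategy Opt1 is strictly dominated by Opt4 (High: -1>-6, Mid: 5>-7, Low: 0>-8) and is removed.
Column Opt3 is eliminated: Opt4 beats it against every remaining row (High: -1>-7, Mid: 5>1, Low: 0>-9).
Row Mid is eliminated: High beats it against every remaining column (Opt2: -6>-8, Opt4: -3>-7).
Bob's strategy Opt4 is strictly dominated by Opt2 (High: 7>-1, Low: 3>0) and is removed.
For Alice, High strictly dominates Low on the remaining columns (Opt2: -6>-8); eliminate Low.
Among the remaining strategies, none is strictly dominated by another pure strategy of the same player, so the elimination stops.
Surviving strategies — Alice: {High}; Bob: {Opt2}.

High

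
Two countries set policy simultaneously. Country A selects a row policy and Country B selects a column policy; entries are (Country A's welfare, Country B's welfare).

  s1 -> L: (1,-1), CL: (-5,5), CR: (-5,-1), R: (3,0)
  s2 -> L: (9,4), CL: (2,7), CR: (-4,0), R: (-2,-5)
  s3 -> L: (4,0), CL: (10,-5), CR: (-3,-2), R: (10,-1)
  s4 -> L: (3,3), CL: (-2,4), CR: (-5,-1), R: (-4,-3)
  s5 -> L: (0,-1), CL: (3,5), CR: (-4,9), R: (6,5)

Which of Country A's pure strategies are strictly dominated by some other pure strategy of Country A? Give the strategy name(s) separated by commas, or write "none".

s1, s4, s5

s1 is strictly dominated by s3 (L: 4>1, CL: 10>-5, CR: -3>-5, R: 10>3).
Nothing dominates s2: s1 at L (9>1); s3 at L (9>4); s4 at L (9>3); s5 at L (9>0).
s3: no other strategy beats it everywhere (s1 at L (4>1); s2 at CL (10>2); s4 at L (4>3); s5 at L (4>0)).
s2 strictly dominates s4 — L: 9>3, CL: 2>-2, CR: -4>-5, R: -2>-4.
s3 strictly dominates s5 — L: 4>0, CL: 10>3, CR: -3>-4, R: 10>6.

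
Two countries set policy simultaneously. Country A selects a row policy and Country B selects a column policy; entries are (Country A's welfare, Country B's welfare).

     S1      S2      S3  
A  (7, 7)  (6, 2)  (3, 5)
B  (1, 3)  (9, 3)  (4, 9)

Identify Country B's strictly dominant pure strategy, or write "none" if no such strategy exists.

S1 fails to dominate S2 at B (3=3).
S2 fails to dominate S1 at A (2<7).
S3 fails to dominate S1 at A (5<7).
No single strategy dominates all the others.

none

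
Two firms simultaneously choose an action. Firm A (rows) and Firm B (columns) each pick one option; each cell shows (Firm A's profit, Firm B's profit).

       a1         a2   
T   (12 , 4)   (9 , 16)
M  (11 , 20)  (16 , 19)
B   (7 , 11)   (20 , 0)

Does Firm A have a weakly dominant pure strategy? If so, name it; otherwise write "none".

T fails to dominate M at a2 (9<16).
M fails to dominate T at a1 (11<12).
B fails to dominate T at a1 (7<12).
No single strategy dominates all the others.

none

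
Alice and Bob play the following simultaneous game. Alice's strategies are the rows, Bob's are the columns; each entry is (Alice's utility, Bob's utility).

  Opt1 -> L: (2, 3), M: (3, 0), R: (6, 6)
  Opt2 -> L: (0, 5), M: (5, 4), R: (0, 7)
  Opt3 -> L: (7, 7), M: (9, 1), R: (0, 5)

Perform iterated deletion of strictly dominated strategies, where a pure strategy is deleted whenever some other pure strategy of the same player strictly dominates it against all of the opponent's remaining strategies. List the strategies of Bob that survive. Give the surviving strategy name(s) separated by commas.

L, R

Column M is eliminated: L beats it against every remaining row (Opt1: 3>0, Opt2: 5>4, Opt3: 7>1).
Alice's strategy Opt2 is strictly dominated by Opt1 (L: 2>0, R: 6>0) and is removed.
Among the remaining strategies, none is strictly dominated by another pure strategy of the same player, so the elimination stops.
Surviving strategies — Alice: {Opt1, Opt3}; Bob: {L, R}.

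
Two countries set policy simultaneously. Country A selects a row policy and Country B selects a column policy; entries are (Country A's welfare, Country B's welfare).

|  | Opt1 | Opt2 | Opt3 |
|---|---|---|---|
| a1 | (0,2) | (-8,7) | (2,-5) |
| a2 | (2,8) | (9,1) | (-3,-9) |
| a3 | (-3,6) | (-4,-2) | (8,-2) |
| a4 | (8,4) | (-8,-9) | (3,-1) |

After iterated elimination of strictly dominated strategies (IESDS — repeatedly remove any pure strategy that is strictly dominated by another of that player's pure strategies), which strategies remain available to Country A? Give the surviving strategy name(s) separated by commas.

a4

Country B's strategy Opt3 is strictly dominated by Opt1 (a1: 2>-5, a2: 8>-9, a3: 6>-2, a4: 4>-1) and is removed.
Country A's strategy a1 is strictly dominated by a2 (Opt1: 2>0, Opt2: 9>-8) and is removed.
For Country A, a2 strictly dominates a3 on the remaining columns (Opt1: 2>-3, Opt2: 9>-4); eliminate a3.
Country B's strategy Opt2 is strictly dominated by Opt1 (a2: 8>1, a4: 4>-9) and is removed.
Country A's strategy a2 is strictly dominated by a4 (Opt1: 8>2) and is removed.
Among the remaining strategies, none is strictly dominated by another pure strategy of the same player, so the elimination stops.
Surviving strategies — Country A: {a4}; Country B: {Opt1}.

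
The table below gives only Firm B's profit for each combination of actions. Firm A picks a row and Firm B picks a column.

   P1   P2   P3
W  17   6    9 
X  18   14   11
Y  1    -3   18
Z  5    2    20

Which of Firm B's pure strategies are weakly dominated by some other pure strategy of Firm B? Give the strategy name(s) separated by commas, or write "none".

P1 is not dominated — it holds its own against P2 at W (17>6); P3 at W (17>9).
P2: dominated, since P1 does at least as well everywhere (W: 17>6, X: 18>14, Y: 1>-3, Z: 5>2).
Nothing dominates P3: P1 at Y (18>1); P2 at W (9>6).

P2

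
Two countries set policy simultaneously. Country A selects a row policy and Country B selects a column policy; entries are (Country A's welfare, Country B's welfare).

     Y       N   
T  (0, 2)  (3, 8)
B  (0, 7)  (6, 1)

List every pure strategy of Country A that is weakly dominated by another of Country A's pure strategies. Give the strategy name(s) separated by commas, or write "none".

T

T: dominated, since B does at least as well everywhere (Y: 0=0, N: 6>3).
Nothing dominates B: T at N (6>3).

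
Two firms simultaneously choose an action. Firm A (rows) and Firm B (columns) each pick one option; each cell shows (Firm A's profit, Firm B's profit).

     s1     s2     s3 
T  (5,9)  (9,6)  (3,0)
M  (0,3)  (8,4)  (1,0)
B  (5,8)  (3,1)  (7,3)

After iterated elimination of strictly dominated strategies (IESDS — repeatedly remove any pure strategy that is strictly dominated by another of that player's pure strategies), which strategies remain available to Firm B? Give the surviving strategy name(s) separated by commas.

Firm A's strategy M is strictly dominated by T (s1: 5>0, s2: 9>8, s3: 3>1) and is removed.
For Firm B, s1 strictly dominates s2 on the remaining rows (T: 9>6, B: 8>1); eliminate s2.
Firm B's strategy s3 is strictly dominated by s1 (T: 9>0, B: 8>3) and is removed.
Among the remaining strategies, none is strictly dominated by another pure strategy of the same player, so the elimination stops.
Surviving strategies — Firm A: {T, B}; Firm B: {s1}.

s1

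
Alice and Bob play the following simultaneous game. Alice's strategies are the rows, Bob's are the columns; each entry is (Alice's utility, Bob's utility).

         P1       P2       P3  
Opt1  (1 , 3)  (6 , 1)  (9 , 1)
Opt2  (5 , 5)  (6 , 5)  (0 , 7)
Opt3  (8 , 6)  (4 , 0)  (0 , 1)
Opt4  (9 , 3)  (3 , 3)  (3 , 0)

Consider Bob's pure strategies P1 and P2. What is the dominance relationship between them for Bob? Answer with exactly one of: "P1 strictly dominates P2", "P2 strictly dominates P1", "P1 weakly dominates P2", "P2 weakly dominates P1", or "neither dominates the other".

P1 weakly dominates P2

P1's payoffs vs P2's, by Alice's action — Opt1: 3>1, Opt2: 5=5, Opt3: 6>0, Opt4: 3=3.
P1 is at least as good everywhere and strictly better somewhere (tied only at Opt2, Opt4), so P1 weakly but not strictly dominates P2.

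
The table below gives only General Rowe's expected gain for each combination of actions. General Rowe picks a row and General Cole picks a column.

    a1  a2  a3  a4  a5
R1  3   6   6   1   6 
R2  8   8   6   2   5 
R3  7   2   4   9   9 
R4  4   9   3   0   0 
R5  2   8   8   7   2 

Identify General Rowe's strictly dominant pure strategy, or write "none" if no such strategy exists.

none

R1 fails to dominate R2 at a1 (3<8).
R2 fails to dominate R1 at a3 (6=6).
R3 fails to dominate R1 at a2 (2<6).
R4 fails to dominate R1 at a3 (3<6).
R5 fails to dominate R1 at a1 (2<3).
No single strategy dominates all the others.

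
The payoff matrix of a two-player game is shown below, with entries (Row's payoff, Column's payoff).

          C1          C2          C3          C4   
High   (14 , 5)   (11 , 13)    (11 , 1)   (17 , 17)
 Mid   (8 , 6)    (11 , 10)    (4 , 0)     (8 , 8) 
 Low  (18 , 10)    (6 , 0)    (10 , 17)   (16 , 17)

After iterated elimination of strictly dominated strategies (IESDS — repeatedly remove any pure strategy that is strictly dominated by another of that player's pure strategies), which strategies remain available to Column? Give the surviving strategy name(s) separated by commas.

C2, C4

Column's strategy C1 is strictly dominated by C4 (High: 17>5, Mid: 8>6, Low: 17>10) and is removed.
For Row, High strictly dominates Low on the remaining columns (C2: 11>6, C3: 11>10, C4: 17>16); eliminate Low.
Column's strategy C3 is strictly dominated by C2 (High: 13>1, Mid: 10>0) and is removed.
Among the remaining strategies, none is strictly dominated by another pure strategy of the same player, so the elimination stops.
Surviving strategies — Row: {High, Mid}; Column: {C2, C4}.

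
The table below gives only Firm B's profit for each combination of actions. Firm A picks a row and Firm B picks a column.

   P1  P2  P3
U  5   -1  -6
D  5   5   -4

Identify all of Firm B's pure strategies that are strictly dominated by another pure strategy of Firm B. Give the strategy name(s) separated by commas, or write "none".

P3

Nothing dominates P1: P2 at U (5>-1); P3 at U (5>-6).
P2 is not dominated — it holds its own against P1 at D (5=5); P3 at U (-1>-6).
P3: dominated, since P1 does at least as well everywhere (U: 5>-6, D: 5>-4).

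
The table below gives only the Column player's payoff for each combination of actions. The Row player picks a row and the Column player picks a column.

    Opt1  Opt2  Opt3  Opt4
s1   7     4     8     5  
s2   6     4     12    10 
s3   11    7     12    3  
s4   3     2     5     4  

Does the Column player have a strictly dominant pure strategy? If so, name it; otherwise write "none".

Opt3 vs Opt1: s1: 8>7, s2: 12>6, s3: 12>11, s4: 5>3.
Opt3 vs Opt2: s1: 8>4, s2: 12>4, s3: 12>7, s4: 5>2.
Opt3 vs Opt4: s1: 8>5, s2: 12>10, s3: 12>3, s4: 5>4.
Opt3 strictly beats every other strategy against every opponent action, so it is strictly dominant.

Opt3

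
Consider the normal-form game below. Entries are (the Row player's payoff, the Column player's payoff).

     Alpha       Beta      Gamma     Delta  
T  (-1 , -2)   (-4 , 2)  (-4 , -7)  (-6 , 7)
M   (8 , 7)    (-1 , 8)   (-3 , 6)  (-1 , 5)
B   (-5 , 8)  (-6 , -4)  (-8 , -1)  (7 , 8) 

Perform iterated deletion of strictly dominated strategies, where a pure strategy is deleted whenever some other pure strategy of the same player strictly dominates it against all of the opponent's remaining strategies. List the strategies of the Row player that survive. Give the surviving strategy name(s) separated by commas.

M, B

The Row player's strategy T is strictly dominated by M (Alpha: 8>-1, Beta: -1>-4, Gamma: -3>-4, Delta: -1>-6) and is removed.
For the Column player, Alpha strictly dominates Gamma on the remaining rows (M: 7>6, B: 8>-1); eliminate Gamma.
Among the remaining strategies, none is strictly dominated by another pure strategy of the same player, so the elimination stops.
Surviving strategies — the Row player: {M, B}; the Column player: {Alpha, Beta, Delta}.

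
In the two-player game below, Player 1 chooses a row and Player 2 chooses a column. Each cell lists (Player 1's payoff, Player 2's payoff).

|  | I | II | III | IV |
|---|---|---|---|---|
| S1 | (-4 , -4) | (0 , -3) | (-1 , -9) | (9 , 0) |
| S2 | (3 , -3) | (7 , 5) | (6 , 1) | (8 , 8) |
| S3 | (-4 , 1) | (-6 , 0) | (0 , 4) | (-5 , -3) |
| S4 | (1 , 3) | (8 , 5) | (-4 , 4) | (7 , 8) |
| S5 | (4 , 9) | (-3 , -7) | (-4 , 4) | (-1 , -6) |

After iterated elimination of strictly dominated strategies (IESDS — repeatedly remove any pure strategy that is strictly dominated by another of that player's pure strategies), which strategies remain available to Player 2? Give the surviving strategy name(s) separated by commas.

I, III, IV

Player 1's strategy S3 is strictly dominated by S2 (I: 3>-4, II: 7>-6, III: 6>0, IV: 8>-5) and is removed.
For Player 2, IV strictly dominates II on the remaining rows (S1: 0>-3, S2: 8>5, S4: 8>5, S5: -6>-7); eliminate II.
For Player 1, S2 strictly dominates S4 on the remaining columns (I: 3>1, III: 6>-4, IV: 8>7); eliminate S4.
Among the remaining strategies, none is strictly dominated by another pure strategy of the same player, so the elimination stops.
Surviving strategies — Player 1: {S1, S2, S5}; Player 2: {I, III, IV}.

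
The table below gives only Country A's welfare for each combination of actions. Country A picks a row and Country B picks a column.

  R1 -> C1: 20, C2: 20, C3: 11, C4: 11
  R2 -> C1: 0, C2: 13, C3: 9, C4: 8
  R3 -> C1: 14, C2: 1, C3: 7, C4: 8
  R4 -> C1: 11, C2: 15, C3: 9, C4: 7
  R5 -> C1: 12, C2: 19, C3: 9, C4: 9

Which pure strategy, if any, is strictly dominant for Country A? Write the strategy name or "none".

R1 vs R2: C1: 20>0, C2: 20>13, C3: 11>9, C4: 11>8.
R1 vs R3: C1: 20>14, C2: 20>1, C3: 11>7, C4: 11>8.
R1 vs R4: C1: 20>11, C2: 20>15, C3: 11>9, C4: 11>7.
R1 vs R5: C1: 20>12, C2: 20>19, C3: 11>9, C4: 11>9.
R1 strictly beats every other strategy against every opponent action, so it is strictly dominant.

R1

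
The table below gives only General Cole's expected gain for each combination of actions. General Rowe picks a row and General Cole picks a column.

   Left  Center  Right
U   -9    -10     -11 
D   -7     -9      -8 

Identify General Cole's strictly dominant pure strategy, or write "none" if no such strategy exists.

Left vs Center: U: -9>-10, D: -7>-9.
Left vs Right: U: -9>-11, D: -7>-8.
Left strictly beats every other strategy against every opponent action, so it is strictly dominant.

Left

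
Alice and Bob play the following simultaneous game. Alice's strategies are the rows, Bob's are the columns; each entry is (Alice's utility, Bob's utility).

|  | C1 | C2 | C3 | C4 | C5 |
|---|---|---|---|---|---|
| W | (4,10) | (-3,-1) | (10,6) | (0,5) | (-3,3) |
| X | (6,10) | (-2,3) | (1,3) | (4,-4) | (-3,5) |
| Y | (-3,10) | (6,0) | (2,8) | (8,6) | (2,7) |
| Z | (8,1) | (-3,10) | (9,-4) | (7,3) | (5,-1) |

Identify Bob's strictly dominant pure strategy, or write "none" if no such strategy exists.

C1 fails to dominate C2 at Z (1<10).
C2 fails to dominate C1 at W (-1<10).
C3 fails to dominate C1 at W (6<10).
C4 fails to dominate C1 at W (5<10).
C5 fails to dominate C1 at W (3<10).
No single strategy dominates all the others.

none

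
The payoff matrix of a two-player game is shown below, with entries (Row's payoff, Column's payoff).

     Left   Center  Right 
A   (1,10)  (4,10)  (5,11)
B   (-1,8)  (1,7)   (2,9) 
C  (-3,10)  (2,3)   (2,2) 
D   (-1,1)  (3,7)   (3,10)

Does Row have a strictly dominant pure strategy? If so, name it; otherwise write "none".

A vs B: Left: 1>-1, Center: 4>1, Right: 5>2.
A vs C: Left: 1>-3, Center: 4>2, Right: 5>2.
A vs D: Left: 1>-1, Center: 4>3, Right: 5>3.
A strictly beats every other strategy against every opponent action, so it is strictly dominant.

A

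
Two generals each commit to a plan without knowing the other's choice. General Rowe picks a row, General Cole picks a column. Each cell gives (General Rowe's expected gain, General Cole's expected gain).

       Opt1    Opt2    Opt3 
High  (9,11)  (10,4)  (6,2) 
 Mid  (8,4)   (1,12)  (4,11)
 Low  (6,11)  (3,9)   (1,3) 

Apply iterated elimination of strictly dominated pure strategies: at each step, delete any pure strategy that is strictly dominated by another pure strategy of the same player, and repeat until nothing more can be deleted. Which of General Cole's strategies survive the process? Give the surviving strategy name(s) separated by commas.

Opt1

General Rowe's strategy Mid is strictly dominated by High (Opt1: 9>8, Opt2: 10>1, Opt3: 6>4) and is removed.
For General Rowe, High strictly dominates Low on the remaining columns (Opt1: 9>6, Opt2: 10>3, Opt3: 6>1); eliminate Low.
Column Opt2 is eliminated: Opt1 beats it against every remaining row (High: 11>4).
For General Cole, Opt1 strictly dominates Opt3 on the remaining rows (High: 11>2); eliminate Opt3.
Among the remaining strategies, none is strictly dominated by another pure strategy of the same player, so the elimination stops.
Surviving strategies — General Rowe: {High}; General Cole: {Opt1}.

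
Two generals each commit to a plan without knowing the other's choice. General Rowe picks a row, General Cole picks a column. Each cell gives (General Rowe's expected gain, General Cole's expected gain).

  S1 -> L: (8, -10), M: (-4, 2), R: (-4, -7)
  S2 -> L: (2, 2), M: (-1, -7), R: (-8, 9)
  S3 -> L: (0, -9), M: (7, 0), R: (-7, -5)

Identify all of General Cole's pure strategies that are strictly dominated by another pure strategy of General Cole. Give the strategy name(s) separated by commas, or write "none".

L

L: dominated, since R does at least as well everywhere (S1: -7>-10, S2: 9>2, S3: -5>-9).
M is not dominated — it holds its own against L at S1 (2>-10); R at S1 (2>-7).
R is not dominated — it holds its own against L at S1 (-7>-10); M at S2 (9>-7).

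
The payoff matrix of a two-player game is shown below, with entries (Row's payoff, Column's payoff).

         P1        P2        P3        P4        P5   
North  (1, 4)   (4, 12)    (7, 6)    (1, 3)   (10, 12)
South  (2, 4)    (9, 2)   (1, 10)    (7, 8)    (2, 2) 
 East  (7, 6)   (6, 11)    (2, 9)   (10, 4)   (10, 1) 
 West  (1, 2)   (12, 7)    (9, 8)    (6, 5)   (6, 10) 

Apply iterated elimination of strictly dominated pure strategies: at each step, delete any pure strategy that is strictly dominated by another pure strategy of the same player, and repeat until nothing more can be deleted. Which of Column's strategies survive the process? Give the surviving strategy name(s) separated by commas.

Column's strategy P1 is strictly dominated by P3 (North: 6>4, South: 10>4, East: 9>6, West: 8>2) and is removed.
Column P4 is eliminated: P3 beats it against every remaining row (North: 6>3, South: 10>8, East: 9>4, West: 8>5).
Row's strategy South is strictly dominated by West (P2: 12>9, P3: 9>1, P5: 6>2) and is removed.
Among the remaining strategies, none is strictly dominated by another pure strategy of the same player, so the elimination stops.
Surviving strategies — Row: {North, East, West}; Column: {P2, P3, P5}.

P2, P3, P5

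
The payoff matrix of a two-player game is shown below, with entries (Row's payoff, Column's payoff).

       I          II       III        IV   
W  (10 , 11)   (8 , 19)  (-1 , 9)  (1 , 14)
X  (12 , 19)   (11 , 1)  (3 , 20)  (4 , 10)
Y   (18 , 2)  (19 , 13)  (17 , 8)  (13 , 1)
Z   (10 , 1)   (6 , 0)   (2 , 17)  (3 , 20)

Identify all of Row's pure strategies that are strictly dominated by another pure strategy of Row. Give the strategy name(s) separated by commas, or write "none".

W, X, Z

W is strictly dominated by X (I: 12>10, II: 11>8, III: 3>-1, IV: 4>1).
X: dominated, since Y does at least as well everywhere (I: 18>12, II: 19>11, III: 17>3, IV: 13>4).
Y is not dominated — it holds its own against W at I (18>10); X at I (18>12); Z at I (18>10).
Z: dominated, since X does at least as well everywhere (I: 12>10, II: 11>6, III: 3>2, IV: 4>3).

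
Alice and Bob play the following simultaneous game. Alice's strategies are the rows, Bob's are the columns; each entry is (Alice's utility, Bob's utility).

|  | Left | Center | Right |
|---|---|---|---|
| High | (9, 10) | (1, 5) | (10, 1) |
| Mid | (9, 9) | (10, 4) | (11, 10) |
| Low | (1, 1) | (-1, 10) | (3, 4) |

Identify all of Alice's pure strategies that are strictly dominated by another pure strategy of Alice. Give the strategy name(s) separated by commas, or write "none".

High: no other strategy beats it everywhere (Mid at Left (9=9); Low at Left (9>1)).
Mid is not dominated — it holds its own against High at Left (9=9); Low at Left (9>1).
High strictly dominates Low — Left: 9>1, Center: 1>-1, Right: 10>3.

Low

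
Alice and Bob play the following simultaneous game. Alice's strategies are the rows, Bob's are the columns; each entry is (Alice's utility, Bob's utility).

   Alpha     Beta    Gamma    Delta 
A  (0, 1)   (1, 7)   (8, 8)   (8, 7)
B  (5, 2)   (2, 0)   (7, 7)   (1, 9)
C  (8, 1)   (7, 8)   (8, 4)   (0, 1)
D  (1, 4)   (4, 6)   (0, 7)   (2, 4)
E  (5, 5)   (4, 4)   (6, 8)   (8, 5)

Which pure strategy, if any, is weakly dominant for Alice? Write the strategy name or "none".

A fails to dominate B at Alpha (0<5).
B fails to dominate A at Gamma (7<8).
C fails to dominate A at Delta (0<8).
D fails to dominate A at Gamma (0<8).
E fails to dominate A at Gamma (6<8).
No single strategy dominates all the others.

none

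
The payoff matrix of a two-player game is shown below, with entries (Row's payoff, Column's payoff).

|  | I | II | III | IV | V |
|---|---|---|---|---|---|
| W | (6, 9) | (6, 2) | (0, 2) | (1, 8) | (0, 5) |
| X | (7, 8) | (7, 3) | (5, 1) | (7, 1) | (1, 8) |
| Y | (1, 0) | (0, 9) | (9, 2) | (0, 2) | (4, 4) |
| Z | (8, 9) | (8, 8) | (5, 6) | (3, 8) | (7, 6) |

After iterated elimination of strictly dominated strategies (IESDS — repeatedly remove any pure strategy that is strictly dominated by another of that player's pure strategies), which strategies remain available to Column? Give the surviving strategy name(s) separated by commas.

I

For Row, X strictly dominates W on the remaining columns (I: 7>6, II: 7>6, III: 5>0, IV: 7>1, V: 1>0); eliminate W.
Column's strategy III is strictly dominated by II (X: 3>1, Y: 9>2, Z: 8>6) and is removed.
For Row, Z strictly dominates Y on the remaining columns (I: 8>1, II: 8>0, IV: 3>0, V: 7>4); eliminate Y.
For Column, I strictly dominates II on the remaining rows (X: 8>3, Z: 9>8); eliminate II.
Column's strategy IV is strictly dominated by I (X: 8>1, Z: 9>8) and is removed.
Row X is eliminated: Z beats it against every remaining column (I: 8>7, V: 7>1).
For Column, I strictly dominates V on the remaining rows (Z: 9>6); eliminate V.
Among the remaining strategies, none is strictly dominated by another pure strategy of the same player, so the elimination stops.
Surviving strategies — Row: {Z}; Column: {I}.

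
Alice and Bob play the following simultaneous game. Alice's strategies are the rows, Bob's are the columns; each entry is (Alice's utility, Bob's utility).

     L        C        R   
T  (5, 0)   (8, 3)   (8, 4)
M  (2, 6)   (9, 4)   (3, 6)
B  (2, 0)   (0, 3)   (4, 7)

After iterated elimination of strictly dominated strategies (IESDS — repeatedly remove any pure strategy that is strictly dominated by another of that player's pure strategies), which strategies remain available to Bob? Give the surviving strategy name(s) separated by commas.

For Alice, T strictly dominates B on the remaining columns (L: 5>2, C: 8>0, R: 8>4); eliminate B.
Column C is eliminated: R beats it against every remaining row (T: 4>3, M: 6>4).
Alice's strategy M is strictly dominated by T (L: 5>2, R: 8>3) and is removed.
Column L is eliminated: R beats it against every remaining row (T: 4>0).
Among the remaining strategies, none is strictly dominated by another pure strategy of the same player, so the elimination stops.
Surviving strategies — Alice: {T}; Bob: {R}.

R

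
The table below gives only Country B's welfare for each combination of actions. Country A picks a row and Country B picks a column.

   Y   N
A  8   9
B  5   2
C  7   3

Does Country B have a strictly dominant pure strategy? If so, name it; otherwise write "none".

Y fails to dominate N at A (8<9).
N fails to dominate Y at B (2<5).
No single strategy dominates all the others.

none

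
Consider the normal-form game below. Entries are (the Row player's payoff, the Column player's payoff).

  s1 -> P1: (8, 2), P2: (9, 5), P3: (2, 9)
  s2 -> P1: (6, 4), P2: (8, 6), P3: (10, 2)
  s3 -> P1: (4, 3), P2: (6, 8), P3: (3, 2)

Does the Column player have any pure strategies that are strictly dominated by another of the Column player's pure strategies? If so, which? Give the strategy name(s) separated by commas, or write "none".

P1

P1 is strictly dominated by P2 (s1: 5>2, s2: 6>4, s3: 8>3).
Nothing dominates P2: P1 at s1 (5>2); P3 at s2 (6>2).
Nothing dominates P3: P1 at s1 (9>2); P2 at s1 (9>5).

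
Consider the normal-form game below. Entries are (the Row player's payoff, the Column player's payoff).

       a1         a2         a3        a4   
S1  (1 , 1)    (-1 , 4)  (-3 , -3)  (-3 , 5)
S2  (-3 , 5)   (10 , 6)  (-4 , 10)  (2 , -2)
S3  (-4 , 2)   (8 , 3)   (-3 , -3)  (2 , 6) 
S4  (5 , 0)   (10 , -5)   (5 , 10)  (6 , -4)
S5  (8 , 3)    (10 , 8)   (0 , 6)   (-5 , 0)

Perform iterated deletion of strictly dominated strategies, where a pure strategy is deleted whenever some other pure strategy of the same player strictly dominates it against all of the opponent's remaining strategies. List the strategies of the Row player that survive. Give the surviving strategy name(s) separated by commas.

The Row player's strategy S1 is strictly dominated by S4 (a1: 5>1, a2: 10>-1, a3: 5>-3, a4: 6>-3) and is removed.
Row S3 is eliminated: S4 beats it against every remaining column (a1: 5>-4, a2: 10>8, a3: 5>-3, a4: 6>2).
Column a1 is eliminated: a3 beats it against every remaining row (S2: 10>5, S4: 10>0, S5: 6>3).
Column a4 is eliminated: a3 beats it against every remaining row (S2: 10>-2, S4: 10>-4, S5: 6>0).
Among the remaining strategies, none is strictly dominated by another pure strategy of the same player, so the elimination stops.
Surviving strategies — the Row player: {S2, S4, S5}; the Column player: {a2, a3}.

S2, S4, S5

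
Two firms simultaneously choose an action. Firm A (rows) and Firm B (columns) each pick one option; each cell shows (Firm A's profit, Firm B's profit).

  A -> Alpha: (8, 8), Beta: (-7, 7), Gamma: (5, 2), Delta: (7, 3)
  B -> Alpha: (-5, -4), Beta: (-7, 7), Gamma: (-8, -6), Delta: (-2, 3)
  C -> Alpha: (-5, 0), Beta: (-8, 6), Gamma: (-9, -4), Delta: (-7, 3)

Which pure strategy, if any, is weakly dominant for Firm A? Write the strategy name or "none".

A

A vs B: Alpha: 8>-5, Beta: -7=-7, Gamma: 5>-8, Delta: 7>-2.
A vs C: Alpha: 8>-5, Beta: -7>-8, Gamma: 5>-9, Delta: 7>-7.
A is at least as good as every other strategy against every opponent action, so it is weakly dominant.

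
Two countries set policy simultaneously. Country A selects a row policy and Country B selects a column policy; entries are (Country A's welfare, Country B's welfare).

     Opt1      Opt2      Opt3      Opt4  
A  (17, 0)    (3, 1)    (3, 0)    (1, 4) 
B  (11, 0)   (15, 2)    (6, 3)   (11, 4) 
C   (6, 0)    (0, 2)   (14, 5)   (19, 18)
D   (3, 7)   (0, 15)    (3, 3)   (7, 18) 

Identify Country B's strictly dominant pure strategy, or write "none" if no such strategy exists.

Opt4 vs Opt1: A: 4>0, B: 4>0, C: 18>0, D: 18>7.
Opt4 vs Opt2: A: 4>1, B: 4>2, C: 18>2, D: 18>15.
Opt4 vs Opt3: A: 4>0, B: 4>3, C: 18>5, D: 18>3.
Opt4 strictly beats every other strategy against every opponent action, so it is strictly dominant.

Opt4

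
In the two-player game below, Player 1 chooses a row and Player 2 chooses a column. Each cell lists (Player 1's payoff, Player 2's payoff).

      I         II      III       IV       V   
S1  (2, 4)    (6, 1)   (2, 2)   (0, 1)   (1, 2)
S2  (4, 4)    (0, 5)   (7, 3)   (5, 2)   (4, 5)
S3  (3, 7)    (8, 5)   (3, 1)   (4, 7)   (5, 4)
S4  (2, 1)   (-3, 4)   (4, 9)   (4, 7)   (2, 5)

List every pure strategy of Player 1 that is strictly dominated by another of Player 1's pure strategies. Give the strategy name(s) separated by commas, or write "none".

S1, S4

S1: dominated, since S3 does at least as well everywhere (I: 3>2, II: 8>6, III: 3>2, IV: 4>0, V: 5>1).
Nothing dominates S2: S1 at I (4>2); S3 at I (4>3); S4 at I (4>2).
Nothing dominates S3: S1 at I (3>2); S2 at II (8>0); S4 at I (3>2).
S2 strictly dominates S4 — I: 4>2, II: 0>-3, III: 7>4, IV: 5>4, V: 4>2.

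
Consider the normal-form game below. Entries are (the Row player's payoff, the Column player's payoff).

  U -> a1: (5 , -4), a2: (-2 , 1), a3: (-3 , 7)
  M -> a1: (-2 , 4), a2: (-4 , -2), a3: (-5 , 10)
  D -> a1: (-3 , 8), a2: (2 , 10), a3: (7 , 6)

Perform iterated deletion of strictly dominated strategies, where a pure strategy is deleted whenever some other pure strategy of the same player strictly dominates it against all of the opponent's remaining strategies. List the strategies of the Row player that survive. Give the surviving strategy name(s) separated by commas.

D

Row M is eliminated: U beats it against every remaining column (a1: 5>-2, a2: -2>-4, a3: -3>-5).
For the Column player, a2 strictly dominates a1 on the remaining rows (U: 1>-4, D: 10>8); eliminate a1.
For the Row player, D strictly dominates U on the remaining columns (a2: 2>-2, a3: 7>-3); eliminate U.
Column a3 is eliminated: a2 beats it against every remaining row (D: 10>6).
Among the remaining strategies, none is strictly dominated by another pure strategy of the same player, so the elimination stops.
Surviving strategies — the Row player: {D}; the Column player: {a2}.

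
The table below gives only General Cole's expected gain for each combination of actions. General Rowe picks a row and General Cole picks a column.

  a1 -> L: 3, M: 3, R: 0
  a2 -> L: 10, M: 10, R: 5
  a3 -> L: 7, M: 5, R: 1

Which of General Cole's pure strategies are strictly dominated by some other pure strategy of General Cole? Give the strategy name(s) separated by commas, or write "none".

R

Nothing dominates L: M at a1 (3=3); R at a1 (3>0).
M: no other strategy beats it everywhere (L at a1 (3=3); R at a1 (3>0)).
L strictly dominates R — a1: 3>0, a2: 10>5, a3: 7>1.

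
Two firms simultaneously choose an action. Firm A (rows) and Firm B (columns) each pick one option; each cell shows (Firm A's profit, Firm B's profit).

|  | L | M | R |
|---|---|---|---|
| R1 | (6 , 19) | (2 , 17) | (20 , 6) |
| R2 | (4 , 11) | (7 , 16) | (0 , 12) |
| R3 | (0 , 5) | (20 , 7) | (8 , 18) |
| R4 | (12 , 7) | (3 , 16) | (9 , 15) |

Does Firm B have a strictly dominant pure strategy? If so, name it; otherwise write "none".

none

L fails to dominate M at R2 (11<16).
M fails to dominate L at R1 (17<19).
R fails to dominate L at R1 (6<19).
No single strategy dominates all the others.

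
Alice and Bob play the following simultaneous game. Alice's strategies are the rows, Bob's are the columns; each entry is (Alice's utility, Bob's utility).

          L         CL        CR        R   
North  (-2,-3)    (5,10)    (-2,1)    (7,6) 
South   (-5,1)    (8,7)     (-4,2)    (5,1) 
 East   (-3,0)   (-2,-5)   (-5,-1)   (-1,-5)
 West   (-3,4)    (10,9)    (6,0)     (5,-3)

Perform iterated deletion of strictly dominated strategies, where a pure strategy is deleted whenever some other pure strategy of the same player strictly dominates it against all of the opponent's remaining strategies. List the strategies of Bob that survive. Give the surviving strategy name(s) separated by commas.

CL

For Alice, North strictly dominates East on the remaining columns (L: -2>-3, CL: 5>-2, CR: -2>-5, R: 7>-1); eliminate East.
Bob's strategy L is strictly dominated by CL (North: 10>-3, South: 7>1, West: 9>4) and is removed.
For Bob, CL strictly dominates CR on the remaining rows (North: 10>1, South: 7>2, West: 9>0); eliminate CR.
For Bob, CL strictly dominates R on the remaining rows (North: 10>6, South: 7>1, West: 9>-3); eliminate R.
For Alice, South strictly dominates North on the remaining columns (CL: 8>5); eliminate North.
Row South is eliminated: West beats it against every remaining column (CL: 10>8).
Among the remaining strategies, none is strictly dominated by another pure strategy of the same player, so the elimination stops.
Surviving strategies — Alice: {West}; Bob: {CL}.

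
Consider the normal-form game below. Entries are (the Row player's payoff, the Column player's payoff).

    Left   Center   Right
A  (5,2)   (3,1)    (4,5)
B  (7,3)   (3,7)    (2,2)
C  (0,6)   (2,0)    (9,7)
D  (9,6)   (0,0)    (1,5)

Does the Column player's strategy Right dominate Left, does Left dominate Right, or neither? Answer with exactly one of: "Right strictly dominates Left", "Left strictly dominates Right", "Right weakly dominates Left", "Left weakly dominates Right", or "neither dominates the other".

Right's payoffs vs Left's, by the Row player's action — A: 5>2, B: 2<3, C: 7>6, D: 5<6.
Right does better at A, C but worse at B, D; neither strategy dominates the other.

neither dominates the other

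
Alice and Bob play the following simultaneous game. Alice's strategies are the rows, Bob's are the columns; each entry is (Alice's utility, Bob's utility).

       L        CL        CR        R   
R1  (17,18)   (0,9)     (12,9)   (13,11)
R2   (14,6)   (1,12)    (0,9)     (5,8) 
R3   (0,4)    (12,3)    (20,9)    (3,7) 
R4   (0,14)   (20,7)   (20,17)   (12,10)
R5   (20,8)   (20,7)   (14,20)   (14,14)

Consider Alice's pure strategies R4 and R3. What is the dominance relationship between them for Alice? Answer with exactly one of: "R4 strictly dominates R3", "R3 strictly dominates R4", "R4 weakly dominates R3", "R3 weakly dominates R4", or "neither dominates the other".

R4 weakly dominates R3

Compare R4 to R3 across each opponent action: L: 0=0, CL: 20>12, CR: 20=20, R: 12>3.
R4 is at least as good everywhere and strictly better somewhere (tied only at L, CR), so R4 weakly but not strictly dominates R3.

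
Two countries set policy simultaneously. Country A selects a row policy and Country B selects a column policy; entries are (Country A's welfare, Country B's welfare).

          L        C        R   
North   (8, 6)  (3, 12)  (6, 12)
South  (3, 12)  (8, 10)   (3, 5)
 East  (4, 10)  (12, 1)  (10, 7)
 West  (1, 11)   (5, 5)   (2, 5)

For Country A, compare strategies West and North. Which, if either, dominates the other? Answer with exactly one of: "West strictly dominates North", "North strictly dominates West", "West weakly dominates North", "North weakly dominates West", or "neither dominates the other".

neither dominates the other

Compare West to North across every action of Country B: L: 1<8, C: 5>3, R: 2<6.
West does better at C but worse at L, R; neither strategy dominates the other.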